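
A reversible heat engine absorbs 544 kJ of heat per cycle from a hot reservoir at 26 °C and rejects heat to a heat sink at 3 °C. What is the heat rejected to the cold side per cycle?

T_H = 26 °C → 26 + 273.15 = 299.15 K.
T_C = 3 °C → 3 + 273.15 = 276.15 K.
The Carnot efficiency is η = 1 − T_C/T_H = 1 − 276.15/299.15 = 0.0769.
For a reversible cycle Q_C/Q_H = T_C/T_H, so Q_C = 544 × 276.15/299.15 = 502 kJ.

Q_C ≈ 502 kJ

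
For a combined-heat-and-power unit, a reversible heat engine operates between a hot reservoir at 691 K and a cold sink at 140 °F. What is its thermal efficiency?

η ≈ 0.5179

T_C = 140 °F → (140 − 32) × 5/9 = 60.00 °C = 333.15 K.
η_rev = 1 − T_C/T_H = 1 − 333.15/691.00 = 0.5179.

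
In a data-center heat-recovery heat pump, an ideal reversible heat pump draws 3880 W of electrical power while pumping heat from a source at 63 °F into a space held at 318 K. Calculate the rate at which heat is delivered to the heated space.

Q̇_H ≈ 44700 W

T_C = 63 °F → (63 − 32) × 5/9 = 17.22 °C = 290.37 K.
For a reversible heat pump, COP_HP = T_H/(T_H − T_C) = 318.00/27.63 = 11.5102.
Q_H = COP_HP · W = 11.5102 × 3880 = 44700 W.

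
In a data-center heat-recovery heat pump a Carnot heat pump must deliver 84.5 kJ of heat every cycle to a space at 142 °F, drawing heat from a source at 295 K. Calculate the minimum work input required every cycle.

W_in ≈ 9.925 kJ

T_H = 142 °F → (142 − 32) × 5/9 = 61.11 °C = 334.26 K.
Reversible heating COP: COP_HP = T_H/(T_H − T_C) = 334.26/39.26 = 8.5138.
W = Q_H/COP_HP = 84.5/8.5138 = 9.925 kJ.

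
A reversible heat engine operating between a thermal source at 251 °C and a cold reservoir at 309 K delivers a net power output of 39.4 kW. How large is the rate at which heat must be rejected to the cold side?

Q̇_C ≈ 56.6 kW

T_H = 251 °C → 251 + 273.15 = 524.15 K.
η_rev = 1 − T_C/T_H = 1 − 309.00/524.15 = 0.4105.
Since Q_C/Q_H = T_C/T_H and Q_H = W/η, Q_C = W·T_C/(T_H − T_C) = 39.4 × 309.00/215.15 = 56.6 kW.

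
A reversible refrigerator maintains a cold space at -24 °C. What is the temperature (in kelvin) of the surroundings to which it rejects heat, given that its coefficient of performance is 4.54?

T_C = -24 °C → -24 + 273.15 = 249.15 K.
COP_R = T_C/(T_H − T_C) ⇒ T_H = T_C·(1 + 1/COP_R) = 249.15 × (1 + 1/4.54) = 304 K.

T_H ≈ 304 K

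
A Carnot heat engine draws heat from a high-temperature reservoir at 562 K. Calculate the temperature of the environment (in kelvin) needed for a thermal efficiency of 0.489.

T_C ≈ 287.2 K

From η = 1 − T_C/T_H, T_C = T_H·(1 − η) = 562.00 × (1 − 0.489) = 287.2 K.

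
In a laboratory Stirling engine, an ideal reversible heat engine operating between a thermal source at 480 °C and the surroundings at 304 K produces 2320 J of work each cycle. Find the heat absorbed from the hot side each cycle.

Q_H ≈ 3890 J

T_H = 480 °C → 480 + 273.15 = 753.15 K.
η_rev = 1 − T_C/T_H = 1 − 304.00/753.15 = 0.5964.
Q_H = W/η = 2320/0.5964 = 3890 J.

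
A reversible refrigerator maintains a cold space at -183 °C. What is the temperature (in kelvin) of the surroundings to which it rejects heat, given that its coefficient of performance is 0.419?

T_H ≈ 305.3 K

T_C = -183 °C → -183 + 273.15 = 90.15 K.
COP_R = T_C/(T_H − T_C) ⇒ T_H = T_C·(1 + 1/COP_R) = 90.15 × (1 + 1/0.419) = 305.3 K.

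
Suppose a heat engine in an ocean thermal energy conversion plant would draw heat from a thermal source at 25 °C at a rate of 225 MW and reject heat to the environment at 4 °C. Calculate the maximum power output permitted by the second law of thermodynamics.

T_H = 25 °C → 25 + 273.15 = 298.15 K.
T_C = 4 °C → 4 + 273.15 = 277.15 K.
The upper bound on efficiency is η_max = 1 − T_C/T_H = 1 − 277.15/298.15 = 0.0704.
W_max = η_max · Q_H = 0.0704 × 225 = 15.8 MW.

Ẇ_max ≈ 15.8 MW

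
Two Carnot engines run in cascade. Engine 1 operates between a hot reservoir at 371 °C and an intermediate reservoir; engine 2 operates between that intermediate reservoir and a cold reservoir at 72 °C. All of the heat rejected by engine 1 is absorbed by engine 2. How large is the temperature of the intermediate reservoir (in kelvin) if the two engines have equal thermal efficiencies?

T_m ≈ 472 K

T_H = 371 °C → 371 + 273.15 = 644.15 K.
T_C = 72 °C → 72 + 273.15 = 345.15 K.
Equal efficiencies require 1 − T_m/T_H = 1 − T_C/T_m, i.e. T_m/T_H = T_C/T_m, so T_m = √(T_H·T_C) = √(644.15 × 345.15) = 472 K.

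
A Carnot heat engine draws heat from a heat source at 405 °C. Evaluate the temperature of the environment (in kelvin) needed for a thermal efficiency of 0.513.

T_C ≈ 330.3 K

T_H = 405 °C → 405 + 273.15 = 678.15 K.
From η = 1 − T_C/T_H, T_C = T_H·(1 − η) = 678.15 × (1 − 0.513) = 330.3 K.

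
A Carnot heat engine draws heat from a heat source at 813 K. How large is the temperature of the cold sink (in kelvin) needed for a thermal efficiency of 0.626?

T_C ≈ 304 K

From η = 1 − T_C/T_H, T_C = T_H·(1 − η) = 813.00 × (1 − 0.626) = 304 K.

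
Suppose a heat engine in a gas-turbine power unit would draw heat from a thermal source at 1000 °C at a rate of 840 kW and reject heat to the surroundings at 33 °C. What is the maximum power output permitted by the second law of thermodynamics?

Ẇ_max ≈ 638 kW

T_H = 1000 °C → 1000 + 273.15 = 1273.15 K.
T_C = 33 °C → 33 + 273.15 = 306.15 K.
The second-law ceiling is the Carnot efficiency, η_max = 1 − T_C/T_H = 1 − 306.15/1273.15 = 0.7595.
W_max = η_max · Q_H = 0.7595 × 840 = 638 kW.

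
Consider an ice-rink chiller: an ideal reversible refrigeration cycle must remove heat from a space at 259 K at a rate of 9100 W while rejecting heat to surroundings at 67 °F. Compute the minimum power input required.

Ẇ_in ≈ 1180 W

T_H = 67 °F → (67 − 32) × 5/9 = 19.44 °C = 292.59 K.
COP_R = T_C/(T_H − T_C) = 259.00/33.59 = 7.7096.
W = Q_C/COP_R = 9100/7.7096 = 1180 W.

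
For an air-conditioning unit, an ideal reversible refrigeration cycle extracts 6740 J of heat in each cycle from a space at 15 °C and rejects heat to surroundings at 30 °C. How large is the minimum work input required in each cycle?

T_H = 30 °C → 30 + 273.15 = 303.15 K.
T_C = 15 °C → 15 + 273.15 = 288.15 K.
For a reversible refrigerator, COP_R = T_C/(T_H − T_C) = 288.15/15.00 = 19.2100.
W = Q_C/COP_R = 6740/19.2100 = 350.9 J.

W_in ≈ 350.9 J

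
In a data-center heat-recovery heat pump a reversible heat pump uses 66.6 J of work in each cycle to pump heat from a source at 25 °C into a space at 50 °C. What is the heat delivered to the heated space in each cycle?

T_H = 50 °C → 50 + 273.15 = 323.15 K.
T_C = 25 °C → 25 + 273.15 = 298.15 K.
The Carnot heat-pump COP is COP_HP = T_H/(T_H − T_C) = 323.15/25.00 = 12.9260.
Q_H = COP_HP · W = 12.9260 × 66.6 = 861 J.

Q_H ≈ 861 J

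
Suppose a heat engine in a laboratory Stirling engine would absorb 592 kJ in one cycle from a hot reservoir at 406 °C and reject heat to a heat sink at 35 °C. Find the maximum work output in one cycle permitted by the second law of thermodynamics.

W_max ≈ 323.4 kJ

T_H = 406 °C → 406 + 273.15 = 679.15 K.
T_C = 35 °C → 35 + 273.15 = 308.15 K.
By the Carnot theorem, η_max = 1 − T_C/T_H = 1 − 308.15/679.15 = 0.5463.
W_max = η_max · Q_H = 0.5463 × 592 = 323.4 kJ.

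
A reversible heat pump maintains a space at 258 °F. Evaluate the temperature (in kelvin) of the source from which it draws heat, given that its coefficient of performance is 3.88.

T_C ≈ 296 K

T_H = 258 °F → (258 − 32) × 5/9 = 125.56 °C = 398.71 K.
COP_HP = T_H/(T_H − T_C) ⇒ T_C = T_H·(COP_HP − 1)/COP_HP = 398.71 × (3.88 − 1)/3.88 = 296 K.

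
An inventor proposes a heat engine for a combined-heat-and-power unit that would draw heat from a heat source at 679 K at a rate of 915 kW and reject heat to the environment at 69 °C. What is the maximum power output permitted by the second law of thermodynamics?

Ẇ_max ≈ 454 kW

T_C = 69 °C → 69 + 273.15 = 342.15 K.
By the Carnot theorem, η_max = 1 − T_C/T_H = 1 − 342.15/679.00 = 0.4961.
W_max = η_max · Q_H = 0.4961 × 915 = 454 kW.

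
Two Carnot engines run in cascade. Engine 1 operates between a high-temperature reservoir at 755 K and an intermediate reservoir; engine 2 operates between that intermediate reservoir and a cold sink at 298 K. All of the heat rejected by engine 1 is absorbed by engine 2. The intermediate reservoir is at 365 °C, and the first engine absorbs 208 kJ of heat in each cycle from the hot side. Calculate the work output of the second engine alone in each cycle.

T_m = 365 °C → 365 + 273.15 = 638.15 K.
Heat entering the second stage: Q_m = Q_H·(T_m/T_H) = 208 × 638.15/755.00 = 175.8 kJ.
Second-stage efficiency η₂ = 1 − T_C/T_m = 1 − 298.00/638.15 = 0.5330, so W₂ = η₂·Q_m = 93.71 kJ.

W₂ ≈ 93.71 kJ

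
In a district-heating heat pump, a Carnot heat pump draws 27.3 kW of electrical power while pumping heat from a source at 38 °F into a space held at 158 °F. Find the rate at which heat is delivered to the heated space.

Q̇_H ≈ 141 kW

T_H = 158 °F → (158 − 32) × 5/9 = 70.00 °C = 343.15 K.
T_C = 38 °F → (38 − 32) × 5/9 = 3.33 °C = 276.48 K.
For a reversible heat pump, COP_HP = T_H/(T_H − T_C) = 343.15/66.67 = 5.1472.
Q_H = COP_HP · W = 5.1472 × 27.3 = 141 kW.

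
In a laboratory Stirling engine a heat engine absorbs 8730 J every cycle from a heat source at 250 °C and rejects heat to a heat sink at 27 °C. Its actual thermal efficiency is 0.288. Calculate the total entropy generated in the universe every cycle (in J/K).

T_H = 250 °C → 250 + 273.15 = 523.15 K.
T_C = 27 °C → 27 + 273.15 = 300.15 K.
W = η·Q_H = 0.288 × 8730 = 2514 J, so Q_C = Q_H − W = 6216 J.
Entropy balance on the reservoirs: −Q_H/T_H = -16.69 J/K, +Q_C/T_C = 20.71 J/K.
ΔS_univ = −Q_H/T_H + Q_C/T_C = 4.02 J/K (> 0, since η = 0.288 < η_Carnot = 0.426).

ΔS_univ ≈ 4.02 J/K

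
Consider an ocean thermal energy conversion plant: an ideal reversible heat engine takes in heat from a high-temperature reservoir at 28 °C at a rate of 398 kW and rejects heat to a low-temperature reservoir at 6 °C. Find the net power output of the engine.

T_H = 28 °C → 28 + 273.15 = 301.15 K.
T_C = 6 °C → 6 + 273.15 = 279.15 K.
For a reversible engine, η = 1 − T_C/T_H = 1 − 279.15/301.15 = 0.0731.
W = η·Q_H = 0.0731 × 398 = 29.1 kW.

Ẇ ≈ 29.1 kW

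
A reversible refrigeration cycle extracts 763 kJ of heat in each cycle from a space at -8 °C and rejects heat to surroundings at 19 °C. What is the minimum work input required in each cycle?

T_H = 19 °C → 19 + 273.15 = 292.15 K.
T_C = -8 °C → -8 + 273.15 = 265.15 K.
COP_R = T_C/(T_H − T_C) = 265.15/27.00 = 9.8204.
W = Q_C/COP_R = 763/9.8204 = 77.7 kJ.

W_in ≈ 77.7 kJ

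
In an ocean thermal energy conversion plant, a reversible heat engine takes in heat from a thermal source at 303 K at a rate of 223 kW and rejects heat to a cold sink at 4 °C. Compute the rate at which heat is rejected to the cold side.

Q̇_C ≈ 204 kW

T_C = 4 °C → 4 + 273.15 = 277.15 K.
For a reversible engine, η = 1 − T_C/T_H = 1 − 277.15/303.00 = 0.0853.
For a reversible cycle Q_C/Q_H = T_C/T_H, so Q_C = 223 × 277.15/303.00 = 204 kW.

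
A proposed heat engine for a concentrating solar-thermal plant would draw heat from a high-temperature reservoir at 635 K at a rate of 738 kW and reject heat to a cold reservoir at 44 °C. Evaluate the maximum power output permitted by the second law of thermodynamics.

Ẇ_max ≈ 369.4 kW

T_C = 44 °C → 44 + 273.15 = 317.15 K.
The second-law ceiling is the Carnot efficiency, η_max = 1 − T_C/T_H = 1 − 317.15/635.00 = 0.5006.
W_max = η_max · Q_H = 0.5006 × 738 = 369.4 kW.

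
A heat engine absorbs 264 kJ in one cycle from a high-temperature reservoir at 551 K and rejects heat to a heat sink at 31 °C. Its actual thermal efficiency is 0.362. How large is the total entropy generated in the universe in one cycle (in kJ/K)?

T_C = 31 °C → 31 + 273.15 = 304.15 K.
W = η·Q_H = 0.362 × 264 = 95.57 kJ, so Q_C = Q_H − W = 168.4 kJ.
Reservoir entropy changes: ΔS_H = −Q_H/T_H = −264/551.00 = -0.4791 kJ/K and ΔS_C = +Q_C/T_C = 168.4/304.15 = 0.5538 kJ/K.
ΔS_univ = −Q_H/T_H + Q_C/T_C = 0.0747 kJ/K (> 0, since η = 0.362 < η_Carnot = 0.448).

ΔS_univ ≈ 0.0747 kJ/K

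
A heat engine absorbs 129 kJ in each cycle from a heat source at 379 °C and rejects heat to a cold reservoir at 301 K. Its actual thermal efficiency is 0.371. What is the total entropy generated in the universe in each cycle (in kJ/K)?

ΔS_univ ≈ 0.0718 kJ/K

T_H = 379 °C → 379 + 273.15 = 652.15 K.
W = η·Q_H = 0.371 × 129 = 47.86 kJ, so Q_C = Q_H − W = 81.14 kJ.
Reservoir entropy changes: ΔS_H = −Q_H/T_H = −129/652.15 = -0.1978 kJ/K and ΔS_C = +Q_C/T_C = 81.14/301.00 = 0.2696 kJ/K.
ΔS_univ = −Q_H/T_H + Q_C/T_C = 0.0718 kJ/K (> 0, since η = 0.371 < η_Carnot = 0.538).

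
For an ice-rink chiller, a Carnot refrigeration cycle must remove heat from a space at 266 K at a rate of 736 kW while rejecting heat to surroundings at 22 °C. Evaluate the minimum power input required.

T_H = 22 °C → 22 + 273.15 = 295.15 K.
Carnot COP: COP_R = T_C/(T_H − T_C) = 266.00/29.15 = 9.1252.
W = Q_C/COP_R = 736/9.1252 = 80.7 kW.

Ẇ_in ≈ 80.7 kW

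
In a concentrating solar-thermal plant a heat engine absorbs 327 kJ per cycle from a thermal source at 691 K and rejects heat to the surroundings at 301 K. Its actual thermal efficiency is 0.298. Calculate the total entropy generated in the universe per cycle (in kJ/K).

W = η·Q_H = 0.298 × 327 = 97.45 kJ, so Q_C = Q_H − W = 229.6 kJ.
Reservoir entropy changes: ΔS_H = −Q_H/T_H = −327/691.00 = -0.4732 kJ/K and ΔS_C = +Q_C/T_C = 229.6/301.00 = 0.7626 kJ/K.
ΔS_univ = −Q_H/T_H + Q_C/T_C = 0.2894 kJ/K (> 0, since η = 0.298 < η_Carnot = 0.564).

ΔS_univ ≈ 0.2894 kJ/K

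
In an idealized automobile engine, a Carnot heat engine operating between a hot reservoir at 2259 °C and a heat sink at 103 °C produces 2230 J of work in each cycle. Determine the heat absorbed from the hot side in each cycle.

T_H = 2259 °C → 2259 + 273.15 = 2532.15 K.
T_C = 103 °C → 103 + 273.15 = 376.15 K.
Since the cycle is reversible, η = 1 − T_C/T_H = 1 − 376.15/2532.15 = 0.8515.
Q_H = W/η = 2230/0.8515 = 2619 J.

Q_H ≈ 2619 J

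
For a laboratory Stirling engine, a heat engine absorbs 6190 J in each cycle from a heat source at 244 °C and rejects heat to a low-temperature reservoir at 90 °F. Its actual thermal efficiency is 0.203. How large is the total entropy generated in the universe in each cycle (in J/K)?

T_H = 244 °C → 244 + 273.15 = 517.15 K.
T_C = 90 °F → (90 − 32) × 5/9 = 32.22 °C = 305.37 K.
W = η·Q_H = 0.203 × 6190 = 1257 J, so Q_C = Q_H − W = 4933 J.
The hot reservoir loses entropy Q_H/T_H = 6190/517.15 = 11.97 J/K; the cold reservoir gains Q_C/T_C = 4933/305.37 = 16.16 J/K.
ΔS_univ = −Q_H/T_H + Q_C/T_C = 4.19 J/K (> 0, since η = 0.203 < η_Carnot = 0.410).

ΔS_univ ≈ 4.19 J/K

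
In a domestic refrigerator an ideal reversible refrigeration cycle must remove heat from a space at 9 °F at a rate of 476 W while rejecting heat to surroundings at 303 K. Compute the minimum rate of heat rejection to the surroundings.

Q̇_H ≈ 554 W

T_C = 9 °F → (9 − 32) × 5/9 = -12.78 °C = 260.37 K.
For a reversible cycle Q_H/Q_C = T_H/T_C, so Q_H = Q_C·T_H/T_C = 476 × 303.00/260.37 = 554 W.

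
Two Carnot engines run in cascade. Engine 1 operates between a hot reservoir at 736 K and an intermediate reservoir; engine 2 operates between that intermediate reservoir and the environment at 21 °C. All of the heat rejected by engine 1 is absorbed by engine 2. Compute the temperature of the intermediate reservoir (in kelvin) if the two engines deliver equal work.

T_m ≈ 515 K

T_C = 21 °C → 21 + 273.15 = 294.15 K.
For reversible stages Q_m = Q_H·(T_m/T_H). Setting W₁ = Q_H(1 − T_m/T_H) equal to W₂ = Q_m(1 − T_C/T_m) = Q_H·(T_m − T_C)/T_H gives T_H − T_m = T_m − T_C, so T_m = (T_H + T_C)/2 = (736.00 + 294.15)/2 = 515 K.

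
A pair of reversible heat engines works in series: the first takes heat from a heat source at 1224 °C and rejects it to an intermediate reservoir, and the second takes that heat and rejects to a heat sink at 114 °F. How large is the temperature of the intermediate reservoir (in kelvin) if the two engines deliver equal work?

T_H = 1224 °C → 1224 + 273.15 = 1497.15 K.
T_C = 114 °F → (114 − 32) × 5/9 = 45.56 °C = 318.71 K.
For reversible stages Q_m = Q_H·(T_m/T_H). Setting W₁ = Q_H(1 − T_m/T_H) equal to W₂ = Q_m(1 − T_C/T_m) = Q_H·(T_m − T_C)/T_H gives T_H − T_m = T_m − T_C, so T_m = (T_H + T_C)/2 = (1497.15 + 318.71)/2 = 907.9 K.

T_m ≈ 907.9 K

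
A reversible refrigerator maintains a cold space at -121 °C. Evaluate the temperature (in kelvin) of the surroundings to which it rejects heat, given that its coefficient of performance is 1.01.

T_C = -121 °C → -121 + 273.15 = 152.15 K.
COP_R = T_C/(T_H − T_C) ⇒ T_H = T_C·(1 + 1/COP_R) = 152.15 × (1 + 1/1.01) = 303 K.

T_H ≈ 303 K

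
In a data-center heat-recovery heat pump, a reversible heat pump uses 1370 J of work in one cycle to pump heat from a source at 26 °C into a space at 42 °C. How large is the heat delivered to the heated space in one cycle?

T_H = 42 °C → 42 + 273.15 = 315.15 K.
T_C = 26 °C → 26 + 273.15 = 299.15 K.
The Carnot heat-pump COP is COP_HP = T_H/(T_H − T_C) = 315.15/16.00 = 19.6969.
Q_H = COP_HP · W = 19.6969 × 1370 = 26980 J.

Q_H ≈ 26980 J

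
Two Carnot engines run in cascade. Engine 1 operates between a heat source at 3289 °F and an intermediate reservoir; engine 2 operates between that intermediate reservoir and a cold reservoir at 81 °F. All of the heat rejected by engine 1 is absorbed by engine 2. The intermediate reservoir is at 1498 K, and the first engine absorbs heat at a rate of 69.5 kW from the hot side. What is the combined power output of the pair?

T_H = 3289 °F → (3289 − 32) × 5/9 = 1809.44 °C = 2082.59 K.
T_C = 81 °F → (81 − 32) × 5/9 = 27.22 °C = 300.37 K.
Two reversible stages in series are equivalent to a single Carnot engine between T_H and T_C, so η_total = 1 − T_C/T_H = 1 − 300.37/2082.59 = 0.8558.
W_total = η_total · Q_H = 0.8558 × 69.5 = 59.48 kW.

Ẇ_total ≈ 59.48 kW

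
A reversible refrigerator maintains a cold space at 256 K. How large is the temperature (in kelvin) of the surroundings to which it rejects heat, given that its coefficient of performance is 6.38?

T_H ≈ 296 K

COP_R = T_C/(T_H − T_C) ⇒ T_H = T_C·(1 + 1/COP_R) = 256.00 × (1 + 1/6.38) = 296 K.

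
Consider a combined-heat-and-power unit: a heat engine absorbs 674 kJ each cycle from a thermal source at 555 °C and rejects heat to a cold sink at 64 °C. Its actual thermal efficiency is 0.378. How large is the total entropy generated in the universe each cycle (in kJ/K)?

T_H = 555 °C → 555 + 273.15 = 828.15 K.
T_C = 64 °C → 64 + 273.15 = 337.15 K.
W = η·Q_H = 0.378 × 674 = 254.8 kJ, so Q_C = Q_H − W = 419.2 kJ.
Reservoir entropy changes: ΔS_H = −Q_H/T_H = −674/828.15 = -0.8139 kJ/K and ΔS_C = +Q_C/T_C = 419.2/337.15 = 1.243 kJ/K.
ΔS_univ = −Q_H/T_H + Q_C/T_C = 0.430 kJ/K (> 0, since η = 0.378 < η_Carnot = 0.593).

ΔS_univ ≈ 0.430 kJ/K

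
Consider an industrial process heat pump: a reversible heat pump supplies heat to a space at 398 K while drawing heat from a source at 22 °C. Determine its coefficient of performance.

T_C = 22 °C → 22 + 273.15 = 295.15 K.
Reversible heating COP: COP_HP = T_H/(T_H − T_C) = 398.00/(398.00 − 295.15) = 3.87.

COP_HP ≈ 3.87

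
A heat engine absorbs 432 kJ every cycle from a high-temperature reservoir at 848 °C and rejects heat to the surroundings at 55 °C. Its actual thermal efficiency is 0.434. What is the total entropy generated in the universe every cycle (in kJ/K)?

ΔS_univ ≈ 0.360 kJ/K

T_H = 848 °C → 848 + 273.15 = 1121.15 K.
T_C = 55 °C → 55 + 273.15 = 328.15 K.
W = η·Q_H = 0.434 × 432 = 187.5 kJ, so Q_C = Q_H − W = 244.5 kJ.
Entropy balance on the reservoirs: −Q_H/T_H = -0.3853 kJ/K, +Q_C/T_C = 0.7451 kJ/K.
ΔS_univ = −Q_H/T_H + Q_C/T_C = 0.360 kJ/K (> 0, since η = 0.434 < η_Carnot = 0.707).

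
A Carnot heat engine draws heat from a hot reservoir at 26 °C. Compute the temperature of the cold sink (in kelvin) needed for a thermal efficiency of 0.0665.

T_C ≈ 279 K

T_H = 26 °C → 26 + 273.15 = 299.15 K.
From η = 1 − T_C/T_H, T_C = T_H·(1 − η) = 299.15 × (1 − 0.0665) = 279 K.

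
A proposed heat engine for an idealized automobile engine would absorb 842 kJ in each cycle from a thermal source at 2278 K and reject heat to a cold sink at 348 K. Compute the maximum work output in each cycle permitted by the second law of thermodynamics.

W_max ≈ 713 kJ

No engine can exceed the Carnot limit: η_max = 1 − T_C/T_H = 1 − 348.00/2278.00 = 0.8472.
W_max = η_max · Q_H = 0.8472 × 842 = 713 kJ.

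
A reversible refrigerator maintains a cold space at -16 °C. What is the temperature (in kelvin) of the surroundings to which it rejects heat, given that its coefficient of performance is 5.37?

T_C = -16 °C → -16 + 273.15 = 257.15 K.
COP_R = T_C/(T_H − T_C) ⇒ T_H = T_C·(1 + 1/COP_R) = 257.15 × (1 + 1/5.37) = 305 K.

T_H ≈ 305 K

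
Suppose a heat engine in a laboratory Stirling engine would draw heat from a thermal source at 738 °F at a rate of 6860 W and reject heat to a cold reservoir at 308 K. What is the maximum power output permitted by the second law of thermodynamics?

Ẇ_max ≈ 3680 W

T_H = 738 °F → (738 − 32) × 5/9 = 392.22 °C = 665.37 K.
No engine can exceed the Carnot limit: η_max = 1 − T_C/T_H = 1 − 308.00/665.37 = 0.5371.
W_max = η_max · Q_H = 0.5371 × 6860 = 3680 W.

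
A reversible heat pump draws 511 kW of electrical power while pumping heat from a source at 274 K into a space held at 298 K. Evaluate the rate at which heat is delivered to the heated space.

COP_HP = T_H/(T_H − T_C) = 298.00/24.00 = 12.4167.
Q_H = COP_HP · W = 12.4167 × 511 = 6340 kW.

Q̇_H ≈ 6340 kW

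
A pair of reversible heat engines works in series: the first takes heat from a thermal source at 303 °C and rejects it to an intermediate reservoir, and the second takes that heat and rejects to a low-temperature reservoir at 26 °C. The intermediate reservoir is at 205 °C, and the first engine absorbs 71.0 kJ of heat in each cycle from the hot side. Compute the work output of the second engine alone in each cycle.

T_H = 303 °C → 303 + 273.15 = 576.15 K.
T_C = 26 °C → 26 + 273.15 = 299.15 K.
T_m = 205 °C → 205 + 273.15 = 478.15 K.
Heat entering the second stage: Q_m = Q_H·(T_m/T_H) = 71.0 × 478.15/576.15 = 58.9 kJ.
Second-stage efficiency η₂ = 1 − T_C/T_m = 1 − 299.15/478.15 = 0.3744, so W₂ = η₂·Q_m = 22.1 kJ.

W₂ ≈ 22.1 kJ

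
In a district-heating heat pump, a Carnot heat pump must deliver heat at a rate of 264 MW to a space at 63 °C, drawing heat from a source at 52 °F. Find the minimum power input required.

T_H = 63 °C → 63 + 273.15 = 336.15 K.
T_C = 52 °F → (52 − 32) × 5/9 = 11.11 °C = 284.26 K.
For a reversible heat pump, COP_HP = T_H/(T_H − T_C) = 336.15/51.89 = 6.4783.
W = Q_H/COP_HP = 264/6.4783 = 40.8 MW.

Ẇ_in ≈ 40.8 MW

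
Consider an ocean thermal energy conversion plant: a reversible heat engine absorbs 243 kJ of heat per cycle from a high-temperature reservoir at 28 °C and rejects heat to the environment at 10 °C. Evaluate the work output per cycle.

W ≈ 14.5 kJ

T_H = 28 °C → 28 + 273.15 = 301.15 K.
T_C = 10 °C → 10 + 273.15 = 283.15 K.
Carnot efficiency: η = 1 − T_C/T_H = 1 − 283.15/301.15 = 0.0598.
W = η·Q_H = 0.0598 × 243 = 14.5 kJ.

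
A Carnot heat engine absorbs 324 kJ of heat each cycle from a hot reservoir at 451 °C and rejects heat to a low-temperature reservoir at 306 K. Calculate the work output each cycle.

W ≈ 187 kJ

T_H = 451 °C → 451 + 273.15 = 724.15 K.
Carnot efficiency: η = 1 − T_C/T_H = 1 − 306.00/724.15 = 0.5774.
W = η·Q_H = 0.5774 × 324 = 187 kJ.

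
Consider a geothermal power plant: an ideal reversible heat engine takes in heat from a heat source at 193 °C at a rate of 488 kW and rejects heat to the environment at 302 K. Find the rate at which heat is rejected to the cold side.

Q̇_C ≈ 316.2 kW

T_H = 193 °C → 193 + 273.15 = 466.15 K.
For a reversible engine, η = 1 − T_C/T_H = 1 − 302.00/466.15 = 0.3521.
For a reversible cycle Q_C/Q_H = T_C/T_H, so Q_C = 488 × 302.00/466.15 = 316.2 kW.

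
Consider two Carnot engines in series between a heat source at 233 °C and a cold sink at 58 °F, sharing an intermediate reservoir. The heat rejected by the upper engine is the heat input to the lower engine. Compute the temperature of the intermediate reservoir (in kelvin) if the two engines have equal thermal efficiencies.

T_m ≈ 382 K

T_H = 233 °C → 233 + 273.15 = 506.15 K.
T_C = 58 °F → (58 − 32) × 5/9 = 14.44 °C = 287.59 K.
Equal efficiencies require 1 − T_m/T_H = 1 − T_C/T_m, i.e. T_m/T_H = T_C/T_m, so T_m = √(T_H·T_C) = √(506.15 × 287.59) = 382 K.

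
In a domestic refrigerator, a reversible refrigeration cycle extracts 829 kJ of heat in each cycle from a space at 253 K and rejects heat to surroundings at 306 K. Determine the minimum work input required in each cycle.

Carnot COP: COP_R = T_C/(T_H − T_C) = 253.00/53.00 = 4.7736.
W = Q_C/COP_R = 829/4.7736 = 174 kJ.

W_in ≈ 174 kJ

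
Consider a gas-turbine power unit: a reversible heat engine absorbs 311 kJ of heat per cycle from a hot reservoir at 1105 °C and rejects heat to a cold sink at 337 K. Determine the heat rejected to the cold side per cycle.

T_H = 1105 °C → 1105 + 273.15 = 1378.15 K.
For a reversible engine, η = 1 − T_C/T_H = 1 − 337.00/1378.15 = 0.7555.
For a reversible cycle Q_C/Q_H = T_C/T_H, so Q_C = 311 × 337.00/1378.15 = 76.05 kJ.

Q_C ≈ 76.05 kJ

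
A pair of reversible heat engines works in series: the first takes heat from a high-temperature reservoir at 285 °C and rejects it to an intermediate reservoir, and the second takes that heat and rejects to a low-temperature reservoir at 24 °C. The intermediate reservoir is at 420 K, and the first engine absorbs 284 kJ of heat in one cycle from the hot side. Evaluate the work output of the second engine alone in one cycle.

T_H = 285 °C → 285 + 273.15 = 558.15 K.
T_C = 24 °C → 24 + 273.15 = 297.15 K.
Heat entering the second stage: Q_m = Q_H·(T_m/T_H) = 284 × 420.00/558.15 = 214 kJ.
Second-stage efficiency η₂ = 1 − T_C/T_m = 1 − 297.15/420.00 = 0.2925, so W₂ = η₂·Q_m = 62.5 kJ.

W₂ ≈ 62.5 kJ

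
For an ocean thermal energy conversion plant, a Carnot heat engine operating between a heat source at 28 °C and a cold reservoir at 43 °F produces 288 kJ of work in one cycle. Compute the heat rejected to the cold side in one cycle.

Q_C ≈ 3674 kJ

T_H = 28 °C → 28 + 273.15 = 301.15 K.
T_C = 43 °F → (43 − 32) × 5/9 = 6.11 °C = 279.26 K.
η_rev = 1 − T_C/T_H = 1 − 279.26/301.15 = 0.0727.
Since Q_C/Q_H = T_C/T_H and Q_H = W/η, Q_C = W·T_C/(T_H − T_C) = 288 × 279.26/21.89 = 3674 kJ.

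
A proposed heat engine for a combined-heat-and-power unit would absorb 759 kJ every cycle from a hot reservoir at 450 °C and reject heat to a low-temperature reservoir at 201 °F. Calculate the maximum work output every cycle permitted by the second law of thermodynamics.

W_max ≈ 374 kJ

T_H = 450 °C → 450 + 273.15 = 723.15 K.
T_C = 201 °F → (201 − 32) × 5/9 = 93.89 °C = 367.04 K.
No engine can exceed the Carnot limit: η_max = 1 − T_C/T_H = 1 − 367.04/723.15 = 0.4924.
W_max = η_max · Q_H = 0.4924 × 759 = 374 kJ.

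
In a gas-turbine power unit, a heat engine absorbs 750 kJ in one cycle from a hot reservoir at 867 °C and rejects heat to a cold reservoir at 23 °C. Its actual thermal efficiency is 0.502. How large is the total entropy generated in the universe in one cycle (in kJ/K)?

ΔS_univ ≈ 0.603 kJ/K

T_H = 867 °C → 867 + 273.15 = 1140.15 K.
T_C = 23 °C → 23 + 273.15 = 296.15 K.
W = η·Q_H = 0.502 × 750 = 376.5 kJ, so Q_C = Q_H − W = 373.5 kJ.
Reservoir entropy changes: ΔS_H = −Q_H/T_H = −750/1140.15 = -0.6578 kJ/K and ΔS_C = +Q_C/T_C = 373.5/296.15 = 1.261 kJ/K.
ΔS_univ = −Q_H/T_H + Q_C/T_C = 0.603 kJ/K (> 0, since η = 0.502 < η_Carnot = 0.740).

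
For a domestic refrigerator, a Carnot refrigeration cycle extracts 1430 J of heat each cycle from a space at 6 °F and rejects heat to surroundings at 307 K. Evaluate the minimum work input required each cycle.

W_in ≈ 267 J

T_C = 6 °F → (6 − 32) × 5/9 = -14.44 °C = 258.71 K.
The reversible coefficient of performance is COP_R = T_C/(T_H − T_C) = 258.71/48.29 = 5.3568.
W = Q_C/COP_R = 1430/5.3568 = 267 J.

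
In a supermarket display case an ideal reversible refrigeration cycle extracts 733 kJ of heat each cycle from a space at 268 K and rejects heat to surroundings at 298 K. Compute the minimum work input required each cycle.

The reversible coefficient of performance is COP_R = T_C/(T_H − T_C) = 268.00/30.00 = 8.9333.
W = Q_C/COP_R = 733/8.9333 = 82.05 kJ.

W_in ≈ 82.05 kJ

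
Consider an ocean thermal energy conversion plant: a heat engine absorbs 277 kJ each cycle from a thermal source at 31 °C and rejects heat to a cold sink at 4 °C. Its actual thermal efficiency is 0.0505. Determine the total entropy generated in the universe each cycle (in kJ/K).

ΔS_univ ≈ 0.0383 kJ/K

T_H = 31 °C → 31 + 273.15 = 304.15 K.
T_C = 4 °C → 4 + 273.15 = 277.15 K.
W = η·Q_H = 0.0505 × 277 = 13.99 kJ, so Q_C = Q_H − W = 263.0 kJ.
The hot reservoir loses entropy Q_H/T_H = 277/304.15 = 0.9107 kJ/K; the cold reservoir gains Q_C/T_C = 263.0/277.15 = 0.9490 kJ/K.
ΔS_univ = −Q_H/T_H + Q_C/T_C = 0.0383 kJ/K (> 0, since η = 0.0505 < η_Carnot = 0.089).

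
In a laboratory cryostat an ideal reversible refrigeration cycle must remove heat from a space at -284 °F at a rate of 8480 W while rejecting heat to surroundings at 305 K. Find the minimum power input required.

T_C = -284 °F → (-284 − 32) × 5/9 = -175.56 °C = 97.59 K.
The reversible coefficient of performance is COP_R = T_C/(T_H − T_C) = 97.59/207.41 = 0.4705.
W = Q_C/COP_R = 8480/0.4705 = 18020 W.

Ẇ_in ≈ 18020 W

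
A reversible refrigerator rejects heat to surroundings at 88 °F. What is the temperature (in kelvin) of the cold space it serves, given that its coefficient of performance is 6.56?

T_H = 88 °F → (88 − 32) × 5/9 = 31.11 °C = 304.26 K.
COP_R = T_C/(T_H − T_C) ⇒ T_C = T_H·COP_R/(1 + COP_R) = 304.26 × 6.56/(1 + 6.56) = 264 K.

T_C ≈ 264 K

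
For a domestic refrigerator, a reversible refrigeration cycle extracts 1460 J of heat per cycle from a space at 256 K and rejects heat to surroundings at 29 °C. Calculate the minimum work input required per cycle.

T_H = 29 °C → 29 + 273.15 = 302.15 K.
The reversible coefficient of performance is COP_R = T_C/(T_H − T_C) = 256.00/46.15 = 5.5471.
W = Q_C/COP_R = 1460/5.5471 = 263 J.

W_in ≈ 263 J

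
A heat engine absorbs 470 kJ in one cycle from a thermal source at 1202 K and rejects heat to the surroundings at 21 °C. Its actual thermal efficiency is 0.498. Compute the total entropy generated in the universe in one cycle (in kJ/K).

T_C = 21 °C → 21 + 273.15 = 294.15 K.
W = η·Q_H = 0.498 × 470 = 234.1 kJ, so Q_C = Q_H − W = 235.9 kJ.
Reservoir entropy changes: ΔS_H = −Q_H/T_H = −470/1202.00 = -0.3910 kJ/K and ΔS_C = +Q_C/T_C = 235.9/294.15 = 0.8021 kJ/K.
ΔS_univ = −Q_H/T_H + Q_C/T_C = 0.411 kJ/K (> 0, since η = 0.498 < η_Carnot = 0.755).

ΔS_univ ≈ 0.411 kJ/K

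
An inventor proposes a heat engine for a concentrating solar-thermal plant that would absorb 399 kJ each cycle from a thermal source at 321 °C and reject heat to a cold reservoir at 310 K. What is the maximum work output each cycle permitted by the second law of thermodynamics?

W_max ≈ 191 kJ

T_H = 321 °C → 321 + 273.15 = 594.15 K.
By the Carnot theorem, η_max = 1 − T_C/T_H = 1 − 310.00/594.15 = 0.4782.
W_max = η_max · Q_H = 0.4782 × 399 = 191 kJ.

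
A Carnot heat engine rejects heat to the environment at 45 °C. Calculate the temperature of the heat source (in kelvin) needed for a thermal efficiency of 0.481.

T_C = 45 °C → 45 + 273.15 = 318.15 K.
From η = 1 − T_C/T_H, solving for T_H gives T_H = T_C/(1 − η) = 318.15/(1 − 0.481) = 613 K.

T_H ≈ 613 K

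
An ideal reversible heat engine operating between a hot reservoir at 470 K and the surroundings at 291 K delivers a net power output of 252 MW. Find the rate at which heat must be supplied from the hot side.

Q̇_H ≈ 662 MW

Since the cycle is reversible, η = 1 − T_C/T_H = 1 − 291.00/470.00 = 0.3809.
Q_H = W/η = 252/0.3809 = 662 MW.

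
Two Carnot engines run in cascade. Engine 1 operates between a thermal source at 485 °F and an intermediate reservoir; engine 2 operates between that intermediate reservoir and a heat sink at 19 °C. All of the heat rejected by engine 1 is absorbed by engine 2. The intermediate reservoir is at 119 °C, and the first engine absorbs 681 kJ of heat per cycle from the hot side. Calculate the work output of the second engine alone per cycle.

W₂ ≈ 130 kJ

T_H = 485 °F → (485 − 32) × 5/9 = 251.67 °C = 524.82 K.
T_C = 19 °C → 19 + 273.15 = 292.15 K.
T_m = 119 °C → 119 + 273.15 = 392.15 K.
Heat entering the second stage: Q_m = Q_H·(T_m/T_H) = 681 × 392.15/524.82 = 509 kJ.
Second-stage efficiency η₂ = 1 − T_C/T_m = 1 − 292.15/392.15 = 0.2550, so W₂ = η₂·Q_m = 130 kJ.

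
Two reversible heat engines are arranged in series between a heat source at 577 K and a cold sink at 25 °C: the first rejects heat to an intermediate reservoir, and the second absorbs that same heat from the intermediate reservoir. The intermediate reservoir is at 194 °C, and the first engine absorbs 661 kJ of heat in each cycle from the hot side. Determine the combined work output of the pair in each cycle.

T_C = 25 °C → 25 + 273.15 = 298.15 K.
Two reversible stages in series are equivalent to a single Carnot engine between T_H and T_C, so η_total = 1 − T_C/T_H = 1 − 298.15/577.00 = 0.4833.
W_total = η_total · Q_H = 0.4833 × 661 = 319.4 kJ.

W_total ≈ 319.4 kJ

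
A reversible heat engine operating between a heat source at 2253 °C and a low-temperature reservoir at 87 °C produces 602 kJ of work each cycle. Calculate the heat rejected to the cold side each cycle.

T_H = 2253 °C → 2253 + 273.15 = 2526.15 K.
T_C = 87 °C → 87 + 273.15 = 360.15 K.
Carnot efficiency: η = 1 − T_C/T_H = 1 − 360.15/2526.15 = 0.8574.
Since Q_C/Q_H = T_C/T_H and Q_H = W/η, Q_C = W·T_C/(T_H − T_C) = 602 × 360.15/2166.00 = 100 kJ.

Q_C ≈ 100 kJ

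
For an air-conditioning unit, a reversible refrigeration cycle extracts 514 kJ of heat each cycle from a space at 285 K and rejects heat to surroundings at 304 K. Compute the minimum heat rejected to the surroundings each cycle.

Q_H ≈ 548 kJ

For a reversible cycle Q_H/Q_C = T_H/T_C, so Q_H = Q_C·T_H/T_C = 514 × 304.00/285.00 = 548 kJ.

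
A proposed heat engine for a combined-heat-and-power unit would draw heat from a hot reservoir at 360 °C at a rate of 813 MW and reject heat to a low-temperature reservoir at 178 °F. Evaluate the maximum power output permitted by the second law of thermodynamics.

Ẇ_max ≈ 358 MW

T_H = 360 °C → 360 + 273.15 = 633.15 K.
T_C = 178 °F → (178 − 32) × 5/9 = 81.11 °C = 354.26 K.
The second-law ceiling is the Carnot efficiency, η_max = 1 − T_C/T_H = 1 − 354.26/633.15 = 0.4405.
W_max = η_max · Q_H = 0.4405 × 813 = 358 MW.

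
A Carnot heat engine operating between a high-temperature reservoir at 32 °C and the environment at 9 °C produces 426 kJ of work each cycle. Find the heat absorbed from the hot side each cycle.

Q_H ≈ 5652 kJ

T_H = 32 °C → 32 + 273.15 = 305.15 K.
T_C = 9 °C → 9 + 273.15 = 282.15 K.
Carnot efficiency: η = 1 − T_C/T_H = 1 − 282.15/305.15 = 0.0754.
Q_H = W/η = 426/0.0754 = 5652 kJ.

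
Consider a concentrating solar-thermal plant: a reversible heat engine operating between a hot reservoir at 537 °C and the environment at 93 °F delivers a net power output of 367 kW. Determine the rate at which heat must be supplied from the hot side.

T_H = 537 °C → 537 + 273.15 = 810.15 K.
T_C = 93 °F → (93 − 32) × 5/9 = 33.89 °C = 307.04 K.
Since the cycle is reversible, η = 1 − T_C/T_H = 1 − 307.04/810.15 = 0.6210.
Q_H = W/η = 367/0.6210 = 591 kW.

Q̇_H ≈ 591 kW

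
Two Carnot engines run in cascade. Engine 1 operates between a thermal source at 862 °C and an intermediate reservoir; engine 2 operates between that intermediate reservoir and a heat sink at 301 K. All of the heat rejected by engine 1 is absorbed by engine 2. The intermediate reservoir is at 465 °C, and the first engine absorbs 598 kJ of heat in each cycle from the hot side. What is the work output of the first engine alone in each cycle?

W₁ ≈ 209 kJ

T_H = 862 °C → 862 + 273.15 = 1135.15 K.
T_m = 465 °C → 465 + 273.15 = 738.15 K.
First-stage efficiency η₁ = 1 − T_m/T_H = 1 − 738.15/1135.15 = 0.3497.
W₁ = η₁·Q_H = 0.3497 × 598 = 209 kJ.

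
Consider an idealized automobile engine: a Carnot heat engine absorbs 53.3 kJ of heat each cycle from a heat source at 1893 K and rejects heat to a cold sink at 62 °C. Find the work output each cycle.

W ≈ 43.9 kJ

T_C = 62 °C → 62 + 273.15 = 335.15 K.
The Carnot efficiency is η = 1 − T_C/T_H = 1 − 335.15/1893.00 = 0.8230.
W = η·Q_H = 0.8230 × 53.3 = 43.9 kJ.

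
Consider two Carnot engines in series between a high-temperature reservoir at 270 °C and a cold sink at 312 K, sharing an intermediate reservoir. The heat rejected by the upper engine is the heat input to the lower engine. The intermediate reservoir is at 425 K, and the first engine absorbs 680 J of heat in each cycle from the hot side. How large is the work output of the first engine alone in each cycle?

T_H = 270 °C → 270 + 273.15 = 543.15 K.
First-stage efficiency η₁ = 1 − T_m/T_H = 1 − 425.00/543.15 = 0.2175.
W₁ = η₁·Q_H = 0.2175 × 680 = 148 J.

W₁ ≈ 148 J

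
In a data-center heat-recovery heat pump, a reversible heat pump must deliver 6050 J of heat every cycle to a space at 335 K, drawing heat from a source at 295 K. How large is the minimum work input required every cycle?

For a reversible heat pump, COP_HP = T_H/(T_H − T_C) = 335.00/40.00 = 8.3750.
W = Q_H/COP_HP = 6050/8.3750 = 722.4 J.

W_in ≈ 722.4 J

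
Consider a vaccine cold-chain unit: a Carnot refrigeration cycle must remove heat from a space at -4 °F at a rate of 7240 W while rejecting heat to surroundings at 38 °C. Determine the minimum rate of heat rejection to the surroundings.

T_H = 38 °C → 38 + 273.15 = 311.15 K.
T_C = -4 °F → (-4 − 32) × 5/9 = -20.00 °C = 253.15 K.
For a reversible cycle Q_H/Q_C = T_H/T_C, so Q_H = Q_C·T_H/T_C = 7240 × 311.15/253.15 = 8900 W.

Q̇_H ≈ 8900 W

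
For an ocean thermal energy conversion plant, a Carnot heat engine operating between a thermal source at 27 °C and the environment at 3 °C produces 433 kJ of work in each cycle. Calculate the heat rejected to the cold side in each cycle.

Q_C ≈ 4980 kJ

T_H = 27 °C → 27 + 273.15 = 300.15 K.
T_C = 3 °C → 3 + 273.15 = 276.15 K.
Carnot efficiency: η = 1 − T_C/T_H = 1 − 276.15/300.15 = 0.0800.
Since Q_C/Q_H = T_C/T_H and Q_H = W/η, Q_C = W·T_C/(T_H − T_C) = 433 × 276.15/24.00 = 4980 kJ.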